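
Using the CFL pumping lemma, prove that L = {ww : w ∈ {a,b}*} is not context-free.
Assume for contradiction that L is context-free, and let p ≥ 1 be the pumping length given by the pumping lemma for CFLs.
Choose s = a^p b^p a^p b^p. Then s ∈ L (take w = a^p b^p) and |s| = 4p ≥ p.
By the CFL pumping lemma, s = uvxyz for some u, v, x, y, z with |vxy| ≤ p, |vy| ≥ 1, and uv^i xy^i z ∈ L for every i ≥ 0.

Write s as four blocks A₁ B₁ A₂ B₂ with A₁ = A₂ = a^p and B₁ = B₂ = b^p. Since |vxy| ≤ p, the window vxy lies inside at most two adjacent blocks. Take i = 0 and let t = uxz, so |t| = 4p − |vy| with 1 ≤ |vy| ≤ p. If |t| is odd, t ∉ L immediately, so assume |vy| is even (hence |vy| ≥ 2) and |t|/2 = 2p − |vy|/2, which satisfies p ≤ |t|/2 ≤ 2p − 1.

Case 1 (vxy inside A₁B₁): t = a^(p−j) b^(p−l) a^p b^p with j + l = |vy|. The second half of t has length < 2p, so it is a suffix of the trailing a^p b^p and ends in b; the first half is a^(p−j) b^(p−l) a^((j+l)/2), which ends in a because (j+l)/2 ≥ 1. The halves differ, so t ∉ L.

Case 2 (vxy inside B₁A₂, straddling the middle): t = a^p b^(p−j) a^(p−l) b^p with j + l = |vy|. If t = ww, then w is a prefix of t of length ≥ p, so w begins with a^p; and w is a suffix of t of length ≥ p, so w ends with b^p. That forces |w| ≥ 2p, contradicting |w| = |t|/2 ≤ 2p − 1. So t ∉ L.

Case 3 (vxy inside A₂B₂): t = a^p b^p a^(p−j) b^(p−l) with j + l = |vy|. The first half of t is a prefix of a^p b^p, so it begins with a; the second half is b^((j+l)/2) a^(p−j) b^(p−l), which begins with b. The halves differ, so t ∉ L.

In every case uv⁰xy⁰z = uxz ∉ L.

This contradicts the CFL pumping lemma, which requires uv^i xy^i z ∈ L for all i ≥ 0.
Hence L = {ww : w ∈ {a,b}*} is not context-free. ∎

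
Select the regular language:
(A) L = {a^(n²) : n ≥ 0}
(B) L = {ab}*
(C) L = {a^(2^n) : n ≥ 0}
(B) {ab}*

(B) L = {ab}* is regular.

This can be recognized by a finite automaton (DFA/NFA).
Regular expressions like {ab}* define regular languages.

The other choices are not regular:
- {a^(2^n) : n ≥ 0}: After pumping, length is no longer a power of 2
- {a^(n²) : n ≥ 0}: After pumping, length is no longer a perfect square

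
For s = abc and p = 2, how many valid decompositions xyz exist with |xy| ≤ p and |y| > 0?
3

For s = 'abc' with pumping length p = 2:

Constraints: |xy| ≤ 2, |y| > 0

Valid decompositions (|xy| ≤ p, |y| ≥ 1):
  • x='', y='a', z='bc'
  • x='a', y='b', z='c'
  • x='', y='ab', z='c'

Total count: 3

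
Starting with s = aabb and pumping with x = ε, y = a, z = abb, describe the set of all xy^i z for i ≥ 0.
{xy^i z : i ≥ 0} = {a^(i+1) b^2 : i ≥ 0} = {abb, aabb, aaabb, ...}

With x = ε, y = a, z = abb: Starting with aabb and pumping the first 'a' (z = abb keeps the second 'a'), we get strings with i+1 a's followed by 2 b's for i = 0, 1, 2, ...; note bb is not produced because z always contributes one a.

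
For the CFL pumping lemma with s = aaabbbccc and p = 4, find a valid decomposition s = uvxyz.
u='aa', v='a', x='bb', y='b', z='ccc'

For s = aaabbbccc with pumping length p = 4:

One valid decomposition:
- u = 'aa'
- v = 'a'
- x = 'bb'
- y = 'b'
- z = 'ccc'

Verification:
- uvxyz = 'aa' + 'a' + 'bb' + 'b' + 'ccc' = aaabbbccc ✓
- |vxy| = |'abbb'| = 4 ≤ 4 ✓
- |vy| = |'ab'| = 2 > 0 ✓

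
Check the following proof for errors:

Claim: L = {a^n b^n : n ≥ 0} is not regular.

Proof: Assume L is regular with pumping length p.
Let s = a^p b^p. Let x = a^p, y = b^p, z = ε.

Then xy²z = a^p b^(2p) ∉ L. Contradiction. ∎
The proof is INCORRECT.

Error: The decomposition violates |xy| ≤ p.
With x = a^p and y = b^p, we have |xy| = 2p > p.
The pumping lemma requires |xy| ≤ p, so y must be within the first p characters.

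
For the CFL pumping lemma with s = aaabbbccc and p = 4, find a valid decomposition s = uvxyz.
u='aa', v='a', x='bb', y='b', z='ccc'

For s = aaabbbccc with pumping length p = 4:

One valid decomposition:
- u = 'aa'
- v = 'a'
- x = 'bb'
- y = 'b'
- z = 'ccc'

Verification:
- uvxyz = 'aa' + 'a' + 'bb' + 'b' + 'ccc' = aaabbbccc ✓
- |vxy| = |'abbb'| = 4 ≤ 4 ✓
- |vy| = |'ab'| = 2 > 0 ✓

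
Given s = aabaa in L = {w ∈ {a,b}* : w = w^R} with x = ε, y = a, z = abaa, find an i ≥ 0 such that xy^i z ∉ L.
i = 0

xy⁰z = ε · ε · abaa = abaa; abaa reversed is aaba ≠ abaa, so it is not a palindrome and is not in L.
(Other choices also work, e.g. i = 2, 3; only i = 1 is guaranteed to stay in L since xy¹z = s.)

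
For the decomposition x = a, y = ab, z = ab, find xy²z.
aababab

Given x = 'a', y = 'ab', z = 'ab' and i = 2:

xy^2z = x + y·y·...·y (2 times) + z
       = 'a' + 'ab'^2 + 'ab'
       = 'a' + 'abab' + 'ab'
       = 'aababab'

The pumped string is 'aababab' with length 7.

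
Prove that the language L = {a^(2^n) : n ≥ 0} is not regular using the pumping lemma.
Assume for contradiction that L is regular, and let p ≥ 1 be the pumping length given by the pumping lemma.
Choose s = a^(2^p). Then s ∈ L and |s| = 2^p ≥ p.
By the pumping lemma, s = xyz for some x, y, z with |xy| ≤ p, |y| ≥ 1, and xy^i z ∈ L for every i ≥ 0.
Here y = a^k for some k with 1 ≤ k ≤ |xy| ≤ p, and p < 2^p.

Take i = 2: |xy²z| = 2^p + k.
Now 2^p < 2^p + k ≤ 2^p + p < 2^p + 2^p = 2^(p+1).
So |xy²z| lies strictly between the consecutive powers of two 2^p and 2^(p+1), hence is not a power of 2, and xy²z ∉ L.

This contradicts the pumping lemma, which requires xy^i z ∈ L for all i ≥ 0.
Hence L = {a^(2^n) : n ≥ 0} is not regular. ∎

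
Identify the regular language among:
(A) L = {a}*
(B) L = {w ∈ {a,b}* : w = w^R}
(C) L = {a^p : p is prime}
(A) {a}*

(A) L = {a}* is regular.

This can be recognized by a finite automaton (DFA/NFA).
Regular expressions like {a}* define regular languages.

The other choices are not regular:
- {w ∈ {a,b}* : w = w^R}: After pumping, the string is no longer symmetric
- {a^p : p is prime}: After pumping, the length becomes composite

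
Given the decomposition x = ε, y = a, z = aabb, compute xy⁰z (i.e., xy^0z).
aabb

Given x = '', y = 'a', z = 'aabb' and i = 0:

xy^0z = x + y·y·...·y (0 times) + z
       = '' + 'a'^0 + 'aabb'
       = '' + '' + 'aabb'
       = 'aabb'

The pumped string is 'aabb' with length 4.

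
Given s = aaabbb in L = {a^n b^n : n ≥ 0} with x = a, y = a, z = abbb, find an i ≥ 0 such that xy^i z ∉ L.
i = 3

xy³z = a · aaa · abbb = aaaaabbb; aaaaabbb has 5 a's and 3 b's; 5 ≠ 3, so it is not in L.
(Other choices also work, e.g. i = 0, 2; only i = 1 is guaranteed to stay in L since xy¹z = s.)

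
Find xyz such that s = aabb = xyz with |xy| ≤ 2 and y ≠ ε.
x = 'a', y = 'a', z = 'bb'

For s = aabb and p = 2, one valid decomposition is:
- x = 'a' (length 1)
- y = 'a' (length 1)
- z = 'bb' (length 2)

Verification:
- xyz = 'a' + 'a' + 'bb' = aabb ✓
- |xy| = 2 ≤ 2 ✓
- |y| = 1 > 0 ✓

All pumping lemma constraints are satisfied.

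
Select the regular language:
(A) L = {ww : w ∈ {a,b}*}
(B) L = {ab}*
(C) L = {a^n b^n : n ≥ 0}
(B) {ab}*

(B) L = {ab}* is regular.

This can be recognized by a finite automaton (DFA/NFA).
Regular expressions like {ab}* define regular languages.

The other choices are not regular:
- {ww : w ∈ {a,b}*}: After pumping, the two halves no longer match
- {a^n b^n : n ≥ 0}: After pumping, the number of a's and b's become unequal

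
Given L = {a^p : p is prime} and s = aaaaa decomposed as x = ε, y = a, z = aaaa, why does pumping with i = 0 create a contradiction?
xy⁰z = aaaa ∉ L

Pumping with i = 0 replaces y = a by y⁰ = ε:
- Original: s = xyz = aaaaa; aaaaa has length 5, which is prime, so it is in L
- Pumped: xy⁰z = ε · ε · aaaa = aaaa
- aaaa has length 4 = 2 × 2, which is not prime, so it is not in L

The pumping lemma would require xy⁰z ∈ L, so this decomposition yields a contradiction.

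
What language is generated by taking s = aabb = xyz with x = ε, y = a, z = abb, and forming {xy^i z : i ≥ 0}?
{xy^i z : i ≥ 0} = {a^(i+1) b^2 : i ≥ 0} = {abb, aabb, aaabb, ...}

With x = ε, y = a, z = abb: Starting with aabb and pumping the first 'a' (z = abb keeps the second 'a'), we get strings with i+1 a's followed by 2 b's for i = 0, 1, 2, ...; note bb is not produced because z always contributes one a.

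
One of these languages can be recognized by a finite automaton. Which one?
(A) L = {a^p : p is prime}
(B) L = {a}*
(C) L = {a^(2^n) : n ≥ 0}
(B) {a}*

(B) L = {a}* is regular.

This can be recognized by a finite automaton (DFA/NFA).
Regular expressions like {a}* define regular languages.

The other choices are not regular:
- {a^(2^n) : n ≥ 0}: After pumping, length is no longer a power of 2
- {a^p : p is prime}: After pumping, the length becomes composite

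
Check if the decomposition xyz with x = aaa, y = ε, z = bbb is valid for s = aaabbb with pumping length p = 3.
Violated: |y| > 0

The decomposition x = aaa, y = ε, z = bbb for s = aaabbb with p = 3
violates the constraint: |y| > 0

|y| = 0, but the pumping lemma requires |y| > 0 (y must be non-empty).

Pumping lemma constraints:
1. xyz = s (decomposition is valid)
2. |xy| ≤ p
3. |y| > 0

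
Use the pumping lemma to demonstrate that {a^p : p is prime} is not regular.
Assume for contradiction that L is regular, and let p ≥ 1 be the pumping length given by the pumping lemma.
Choose a prime q with q ≥ p (one exists because there are infinitely many primes) and let s = a^q. Then s ∈ L and |s| = q ≥ p.
By the pumping lemma, s = xyz for some x, y, z with |xy| ≤ p, |y| ≥ 1, and xy^i z ∈ L for every i ≥ 0.
Here y = a^k for some k with 1 ≤ k ≤ p, and xy^i z = a^(q + (i − 1)k) for every i ≥ 0.

Take i = q + 1: |xy^(q+1) z| = q + qk = q(k + 1).
Both factors satisfy q ≥ 2 and k + 1 ≥ 2, so q(k + 1) is composite, and xy^(q+1) z ∉ L.

This contradicts the pumping lemma, which requires xy^i z ∈ L for all i ≥ 0.
Hence L = {a^p : p is prime} is not regular. ∎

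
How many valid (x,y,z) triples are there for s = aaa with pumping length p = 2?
3

For s = 'aaa' with pumping length p = 2:

Constraints: |xy| ≤ 2, |y| > 0

Valid decompositions (|xy| ≤ p, |y| ≥ 1):
  • x='', y='a', z='aa'
  • x='a', y='a', z='a'
  • x='', y='aa', z='a'

Total count: 3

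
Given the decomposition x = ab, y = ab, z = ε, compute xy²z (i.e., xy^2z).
ababab

Given x = 'ab', y = 'ab', z = '' and i = 2:

xy^2z = x + y·y·...·y (2 times) + z
       = 'ab' + 'ab'^2 + ''
       = 'ab' + 'abab' + ''
       = 'ababab'

The pumped string is 'ababab' with length 6.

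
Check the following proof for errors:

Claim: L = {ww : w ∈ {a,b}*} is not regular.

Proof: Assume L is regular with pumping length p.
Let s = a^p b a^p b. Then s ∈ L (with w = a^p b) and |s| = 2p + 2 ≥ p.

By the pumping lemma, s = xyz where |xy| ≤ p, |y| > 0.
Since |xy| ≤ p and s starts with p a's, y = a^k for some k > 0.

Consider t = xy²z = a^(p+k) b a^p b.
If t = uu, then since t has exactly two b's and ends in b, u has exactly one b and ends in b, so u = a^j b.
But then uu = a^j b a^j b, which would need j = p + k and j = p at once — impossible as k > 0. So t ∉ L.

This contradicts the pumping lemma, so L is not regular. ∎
The proof is correct.

This proof is valid because:
1. s = a^p b a^p b is in L and is chosen in terms of p, so |s| ≥ p holds for every p
2. The decomposition analysis is correct: |xy| ≤ p forces y to lie inside the leading a's
3. The contradiction is valid: the argument shows a^(p+k) b a^p b cannot be split into two equal halves
4. The conclusion follows logically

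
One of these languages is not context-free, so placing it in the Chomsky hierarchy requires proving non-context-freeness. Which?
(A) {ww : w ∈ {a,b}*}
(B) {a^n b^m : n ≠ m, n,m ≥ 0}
(A) {ww : w ∈ {a,b}*}

(A) {ww : w ∈ {a,b}*} requires the CFL pumping lemma.

- {a^n b^m : n ≠ m, n,m ≥ 0} is context-free (but not regular)
  • Can be shown non-regular with the regular pumping lemma
  • After pumping a's, we can make n = m

- {ww : w ∈ {a,b}*} is NOT context-free
  • Requires the CFL pumping lemma to prove
  • Even a PDA cannot compare two arbitrary halves symbol by symbol; CFL pumping on a^p b^p a^p b^p fails

The CFL pumping lemma is "stronger" in that it can prove non-membership
in the larger class of context-free languages.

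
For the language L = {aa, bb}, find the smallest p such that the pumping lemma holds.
p = 3

For a finite language L, the pumping lemma holds vacuously if p > max|s| for s ∈ L.

The longest string in L = {aa, bb} has length 2.
If p = 3, then no string s ∈ L has |s| ≥ p, so the condition is vacuously true.

The minimum pumping length is p = 3.

Why no smaller p works: for any p ≤ 2, the longest string s ∈ L has |s| = 2 ≥ p, so it would
have to be pumpable; but pumping up (i = 2, 3, ...) produces ever longer strings, which cannot all lie in the
finite language L. So the pumping property fails for every p ≤ 2.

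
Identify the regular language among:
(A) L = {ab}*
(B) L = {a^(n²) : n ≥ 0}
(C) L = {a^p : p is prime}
(A) {ab}*

(A) L = {ab}* is regular.

This can be recognized by a finite automaton (DFA/NFA).
Regular expressions like {ab}* define regular languages.

The other choices are not regular:
- {a^(n²) : n ≥ 0}: After pumping, length is no longer a perfect square
- {a^p : p is prime}: After pumping, the length becomes composite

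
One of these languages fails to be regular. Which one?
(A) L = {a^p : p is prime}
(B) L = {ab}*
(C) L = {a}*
(A) {a^p : p is prime}

(A) L = {a^p : p is prime} is NOT regular.

The pumping lemma can be used to prove this:
After pumping, the length becomes composite

The other languages are regular because they can be recognized by finite automata.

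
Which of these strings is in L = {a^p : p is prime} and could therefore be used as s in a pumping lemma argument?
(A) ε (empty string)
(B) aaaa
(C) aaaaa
(C) aaaaa

The pumping lemma is applied to a string s that lies in L, so first check membership of each option:
- (A) ε has length 0, which is not prime, so it is not in L ✗
- (B) aaaa has length 4 = 2 × 2, which is not prime, so it is not in L ✗
- (C) aaaaa has length 5, which is prime, so it is in L ✓

Only (C) aaaaa is in L, so it is the only candidate that could play the role of s.
(In a complete proof one picks s in terms of the pumping length p so that |s| ≥ p is guaranteed; a fixed string like aaaaa illustrates the shape of such an s.)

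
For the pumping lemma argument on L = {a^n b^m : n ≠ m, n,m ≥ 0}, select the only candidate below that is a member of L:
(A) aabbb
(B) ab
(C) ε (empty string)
(A) aabbb

The pumping lemma is applied to a string s that lies in L, so first check membership of each option:
- (A) aabbb = a^2 b^3 with 2 ≠ 3, so it is in L ✓
- (B) ab = a^1 b^1 has n = m = 1, so it is not in L ✗
- (C) ε = a^0 b^0 has n = m = 0, so it is not in L ✗

Only (A) aabbb is in L, so it is the only candidate that could play the role of s.
(In a complete proof one picks s in terms of the pumping length p so that |s| ≥ p is guaranteed; a fixed string like aabbb illustrates the shape of such an s.)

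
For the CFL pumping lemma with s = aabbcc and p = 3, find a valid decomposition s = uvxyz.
u='aa', v='b', x='b', y='c', z='c'

For s = aabbcc with pumping length p = 3:

One valid decomposition:
- u = 'aa'
- v = 'b'
- x = 'b'
- y = 'c'
- z = 'c'

Verification:
- uvxyz = 'aa' + 'b' + 'b' + 'c' + 'c' = aabbcc ✓
- |vxy| = |'bbc'| = 3 ≤ 3 ✓
- |vy| = |'bc'| = 2 > 0 ✓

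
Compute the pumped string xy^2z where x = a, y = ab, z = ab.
aababab

Given x = 'a', y = 'ab', z = 'ab' and i = 2:

xy^2z = x + y·y·...·y (2 times) + z
       = 'a' + 'ab'^2 + 'ab'
       = 'a' + 'abab' + 'ab'
       = 'aababab'

The pumped string is 'aababab' with length 7.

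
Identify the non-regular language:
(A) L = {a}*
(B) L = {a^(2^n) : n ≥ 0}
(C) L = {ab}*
(B) {a^(2^n) : n ≥ 0}

(B) L = {a^(2^n) : n ≥ 0} is NOT regular.

The pumping lemma can be used to prove this:
After pumping, length is no longer a power of 2

The other languages are regular because they can be recognized by finite automata.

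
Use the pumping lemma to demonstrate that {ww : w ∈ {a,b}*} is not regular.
Assume for contradiction that L is regular, and let p ≥ 1 be the pumping length given by the pumping lemma.
Choose s = a^p b a^p b. Then s ∈ L (take w = a^p b) and |s| = 2p + 2 ≥ p.
By the pumping lemma, s = xyz for some x, y, z with |xy| ≤ p, |y| ≥ 1, and xy^i z ∈ L for every i ≥ 0.
Since |xy| ≤ p and the first p symbols of s are all a's, y = a^k for some k with 1 ≤ k ≤ p.

Take i = 2: t = xy²z = a^(p + k) b a^p b.
Suppose t = uu for some string u. The string t contains exactly two b's and ends in b, so u contains exactly one b and ends in b; hence u = a^j b for some j, and uu = a^j b a^j b. Comparing with t = a^(p + k) b a^p b forces j = p + k (first block) and j = p (second block), which is impossible since k ≥ 1. So t ∉ L.

This contradicts the pumping lemma, which requires xy^i z ∈ L for all i ≥ 0.
Hence L = {ww : w ∈ {a,b}*} is not regular. ∎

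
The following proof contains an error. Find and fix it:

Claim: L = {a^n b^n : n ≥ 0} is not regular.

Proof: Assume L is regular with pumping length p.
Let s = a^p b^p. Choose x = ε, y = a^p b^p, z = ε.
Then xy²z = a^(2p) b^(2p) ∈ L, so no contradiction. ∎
Error: The decomposition violates |xy| ≤ p. With y = a^p b^p, |xy| = |y| = 2p > p. (The proof also miscomputes xy²z, which would be a^p b^p a^p b^p rather than a^(2p) b^(2p), and it wrongly treats one harmless decomposition as settling the matter — the prover does not get to choose the decomposition.)

Correction: The pumping lemma requires |xy| ≤ p, and the argument must handle every decomposition satisfying |xy| ≤ p, |y| ≥ 1. Since s starts with p a's, any such y consists only of a's, say y = a^k with k ≥ 1. Then xy²z = a^(p+k) b^p has unequal numbers of a's and b's, so xy²z ∉ L — the required contradiction.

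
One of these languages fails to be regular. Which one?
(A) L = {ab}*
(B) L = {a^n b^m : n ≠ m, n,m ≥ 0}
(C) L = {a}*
(B) {a^n b^m : n ≠ m, n,m ≥ 0}

(B) L = {a^n b^m : n ≠ m, n,m ≥ 0} is NOT regular.

The pumping lemma can be used to prove this:
After pumping a's, we can make n = m

The other languages are regular because they can be recognized by finite automata.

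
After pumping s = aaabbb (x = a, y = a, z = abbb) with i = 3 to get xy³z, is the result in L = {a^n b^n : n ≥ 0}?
No

xy³z = a · aaa · abbb = aaaaabbb.
aaaaabbb has 5 a's and 3 b's; 5 ≠ 3, so it is not in L.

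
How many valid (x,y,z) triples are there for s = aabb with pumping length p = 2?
3

For s = 'aabb' with pumping length p = 2:

Constraints: |xy| ≤ 2, |y| > 0

Valid decompositions (|xy| ≤ p, |y| ≥ 1):
  • x='', y='a', z='abb'
  • x='a', y='a', z='bb'
  • x='', y='aa', z='bb'

Total count: 3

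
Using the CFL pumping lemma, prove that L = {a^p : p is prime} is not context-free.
Assume for contradiction that L is context-free, and let p ≥ 1 be the pumping length given by the pumping lemma for CFLs.
Choose a prime q with q ≥ p and let s = a^q. Then s ∈ L and |s| = q ≥ p.
By the CFL pumping lemma, s = uvxyz for some u, v, x, y, z with |vxy| ≤ p, |vy| ≥ 1, and uv^i xy^i z ∈ L for every i ≥ 0.
All symbols are a's, so only lengths matter: let k = |vy|, with 1 ≤ k ≤ p. Then |uv^i xy^i z| = q + (i − 1)k.

Take i = q + 1: the length is q + qk = q(k + 1).
Both factors satisfy q ≥ 2 and k + 1 ≥ 2, so q(k + 1) is composite and uv^(q+1) xy^(q+1) z ∉ L.

This contradicts the CFL pumping lemma, which requires uv^i xy^i z ∈ L for all i ≥ 0.
Hence L = {a^p : p is prime} is not context-free. ∎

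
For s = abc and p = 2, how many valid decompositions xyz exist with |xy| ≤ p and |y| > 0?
3

For s = 'abc' with pumping length p = 2:

Constraints: |xy| ≤ 2, |y| > 0

Valid decompositions (|xy| ≤ p, |y| ≥ 1):
  • x='', y='a', z='bc'
  • x='a', y='b', z='c'
  • x='', y='ab', z='c'

Total count: 3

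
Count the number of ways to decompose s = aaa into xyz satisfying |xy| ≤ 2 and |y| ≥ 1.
3

For s = 'aaa' with pumping length p = 2:

Constraints: |xy| ≤ 2, |y| > 0

Valid decompositions (|xy| ≤ p, |y| ≥ 1):
  • x='', y='a', z='aa'
  • x='a', y='a', z='a'
  • x='', y='aa', z='a'

Total count: 3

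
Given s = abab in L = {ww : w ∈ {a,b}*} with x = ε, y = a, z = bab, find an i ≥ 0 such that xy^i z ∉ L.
i = 2

xy²z = ε · aa · bab = aabab; aabab has odd length 5, so it cannot be written as ww and is not in L.
(Other choices also work, e.g. i = 0, 3; only i = 1 is guaranteed to stay in L since xy¹z = s.)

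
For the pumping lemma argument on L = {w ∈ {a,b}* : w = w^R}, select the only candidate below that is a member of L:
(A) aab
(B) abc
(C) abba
(C) abba

The pumping lemma is applied to a string s that lies in L, so first check membership of each option:
- (A) aab reversed is baa ≠ aab, so it is not a palindrome and is not in L ✗
- (B) abc reversed is cba ≠ abc, so it is not a palindrome and is not in L ✗
- (C) abba reversed is abba, the same string, so it is a palindrome and is in L ✓

Only (C) abba is in L, so it is the only candidate that could play the role of s.
(In a complete proof one picks s in terms of the pumping length p so that |s| ≥ p is guaranteed; a fixed string like abba illustrates the shape of such an s.)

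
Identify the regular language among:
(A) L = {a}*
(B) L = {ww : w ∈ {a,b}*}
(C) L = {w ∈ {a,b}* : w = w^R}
(A) {a}*

(A) L = {a}* is regular.

This can be recognized by a finite automaton (DFA/NFA).
Regular expressions like {a}* define regular languages.

The other choices are not regular:
- {w ∈ {a,b}* : w = w^R}: After pumping, the string is no longer symmetric
- {ww : w ∈ {a,b}*}: After pumping, the two halves no longer match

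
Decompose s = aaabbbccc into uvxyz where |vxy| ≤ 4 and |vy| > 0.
u='aa', v='a', x='bb', y='b', z='ccc'

For s = aaabbbccc with pumping length p = 4:

One valid decomposition:
- u = 'aa'
- v = 'a'
- x = 'bb'
- y = 'b'
- z = 'ccc'

Verification:
- uvxyz = 'aa' + 'a' + 'bb' + 'b' + 'ccc' = aaabbbccc ✓
- |vxy| = |'abbb'| = 4 ≤ 4 ✓
- |vy| = |'ab'| = 2 > 0 ✓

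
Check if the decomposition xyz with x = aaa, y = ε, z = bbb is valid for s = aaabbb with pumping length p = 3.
Violated: |y| > 0

The decomposition x = aaa, y = ε, z = bbb for s = aaabbb with p = 3
violates the constraint: |y| > 0

|y| = 0, but the pumping lemma requires |y| > 0 (y must be non-empty).

Pumping lemma constraints:
1. xyz = s (decomposition is valid)
2. |xy| ≤ p
3. |y| > 0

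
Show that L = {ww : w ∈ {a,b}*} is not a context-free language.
Assume for contradiction that L is context-free, and let p ≥ 1 be the pumping length given by the pumping lemma for CFLs.
Choose s = a^p b^p a^p b^p. Then s ∈ L (take w = a^p b^p) and |s| = 4p ≥ p.
By the CFL pumping lemma, s = uvxyz for some u, v, x, y, z with |vxy| ≤ p, |vy| ≥ 1, and uv^i xy^i z ∈ L for every i ≥ 0.

Write s as four blocks A₁ B₁ A₂ B₂ with A₁ = A₂ = a^p and B₁ = B₂ = b^p. Since |vxy| ≤ p, the window vxy lies inside at most two adjacent blocks. Take i = 0 and let t = uxz, so |t| = 4p − |vy| with 1 ≤ |vy| ≤ p. If |t| is odd, t ∉ L immediately, so assume |vy| is even (hence |vy| ≥ 2) and |t|/2 = 2p − |vy|/2, which satisfies p ≤ |t|/2 ≤ 2p − 1.

Case 1 (vxy inside A₁B₁): t = a^(p−j) b^(p−l) a^p b^p with j + l = |vy|. The second half of t has length < 2p, so it is a suffix of the trailing a^p b^p and ends in b; the first half is a^(p−j) b^(p−l) a^((j+l)/2), which ends in a because (j+l)/2 ≥ 1. The halves differ, so t ∉ L.

Case 2 (vxy inside B₁A₂, straddling the middle): t = a^p b^(p−j) a^(p−l) b^p with j + l = |vy|. If t = ww, then w is a prefix of t of length ≥ p, so w begins with a^p; and w is a suffix of t of length ≥ p, so w ends with b^p. That forces |w| ≥ 2p, contradicting |w| = |t|/2 ≤ 2p − 1. So t ∉ L.

Case 3 (vxy inside A₂B₂): t = a^p b^p a^(p−j) b^(p−l) with j + l = |vy|. The first half of t is a prefix of a^p b^p, so it begins with a; the second half is b^((j+l)/2) a^(p−j) b^(p−l), which begins with b. The halves differ, so t ∉ L.

In every case uv⁰xy⁰z = uxz ∉ L.

This contradicts the CFL pumping lemma, which requires uv^i xy^i z ∈ L for all i ≥ 0.
Hence L = {ww : w ∈ {a,b}*} is not context-free. ∎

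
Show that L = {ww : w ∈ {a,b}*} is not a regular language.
Assume for contradiction that L is regular, and let p ≥ 1 be the pumping length given by the pumping lemma.
Choose s = a^p b a^p b. Then s ∈ L (take w = a^p b) and |s| = 2p + 2 ≥ p.
By the pumping lemma, s = xyz for some x, y, z with |xy| ≤ p, |y| ≥ 1, and xy^i z ∈ L for every i ≥ 0.
Since |xy| ≤ p and the first p symbols of s are all a's, y = a^k for some k with 1 ≤ k ≤ p.

Take i = 2: t = xy²z = a^(p + k) b a^p b.
Suppose t = uu for some string u. The string t contains exactly two b's and ends in b, so u contains exactly one b and ends in b; hence u = a^j b for some j, and uu = a^j b a^j b. Comparing with t = a^(p + k) b a^p b forces j = p + k (first block) and j = p (second block), which is impossible since k ≥ 1. So t ∉ L.

This contradicts the pumping lemma, which requires xy^i z ∈ L for all i ≥ 0.
Hence L = {ww : w ∈ {a,b}*} is not regular. ∎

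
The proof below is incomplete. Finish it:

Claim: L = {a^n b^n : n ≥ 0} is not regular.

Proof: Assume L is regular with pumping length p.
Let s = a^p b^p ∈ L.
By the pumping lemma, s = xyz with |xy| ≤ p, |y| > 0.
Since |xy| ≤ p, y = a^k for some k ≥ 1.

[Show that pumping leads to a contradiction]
Consider xy²z = a^(p+k) b^p.

Since k ≥ 1, we have p + k > p.
So xy²z has more a's than b's: (p+k) a's vs p b's.
This means xy²z ∉ L because a^n b^n requires equal counts.

This contradicts the pumping lemma which states xy²z ∈ L.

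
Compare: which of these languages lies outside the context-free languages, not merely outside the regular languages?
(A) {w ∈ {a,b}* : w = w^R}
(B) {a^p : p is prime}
(B) {a^p : p is prime}

(B) {a^p : p is prime} requires the CFL pumping lemma.

- {w ∈ {a,b}* : w = w^R} is context-free (but not regular)
  • Can be shown non-regular with the regular pumping lemma
  • After pumping, the string is no longer symmetric

- {a^p : p is prime} is NOT context-free
  • Requires the CFL pumping lemma to prove
  • The CFL pumping lemma also fails because prime gaps are unbounded

The CFL pumping lemma is "stronger" in that it can prove non-membership
in the larger class of context-free languages.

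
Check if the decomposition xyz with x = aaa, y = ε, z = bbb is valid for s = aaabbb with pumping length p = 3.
Violated: |y| > 0

The decomposition x = aaa, y = ε, z = bbb for s = aaabbb with p = 3
violates the constraint: |y| > 0

|y| = 0, but the pumping lemma requires |y| > 0 (y must be non-empty).

Pumping lemma constraints:
1. xyz = s (decomposition is valid)
2. |xy| ≤ p
3. |y| > 0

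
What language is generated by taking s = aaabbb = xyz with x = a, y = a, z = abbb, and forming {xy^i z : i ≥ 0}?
{xy^i z : i ≥ 0} = {a^(2+i) b^3 : i ≥ 0} = {aabbb, aaabbb, aaaabbb, ...}

With x = a, y = a, z = abbb: Starting with aaabbb and pumping the second 'a', we get strings with 2+i a's followed by 3 b's for i = 0, 1, 2, ...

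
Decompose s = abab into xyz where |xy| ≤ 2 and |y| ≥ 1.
x = '', y = 'a', z = 'bab'

For s = abab and p = 2, one valid decomposition is:
- x = '' (length 0)
- y = 'a' (length 1)
- z = 'bab' (length 3)

Verification:
- xyz = '' + 'a' + 'bab' = abab ✓
- |xy| = 1 ≤ 2 ✓
- |y| = 1 > 0 ✓

All pumping lemma constraints are satisfied.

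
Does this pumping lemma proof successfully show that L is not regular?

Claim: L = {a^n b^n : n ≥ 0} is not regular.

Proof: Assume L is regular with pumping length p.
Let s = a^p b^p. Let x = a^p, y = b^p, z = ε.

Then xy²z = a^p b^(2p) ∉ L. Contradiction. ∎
The proof is INCORRECT.

Error: The decomposition violates |xy| ≤ p.
With x = a^p and y = b^p, we have |xy| = 2p > p.
The pumping lemma requires |xy| ≤ p, so y must be within the first p characters.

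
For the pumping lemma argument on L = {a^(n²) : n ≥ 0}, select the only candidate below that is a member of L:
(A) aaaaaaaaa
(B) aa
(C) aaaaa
(A) aaaaaaaaa

The pumping lemma is applied to a string s that lies in L, so first check membership of each option:
- (A) aaaaaaaaa has length 9 = 3², a perfect square, so it is in L ✓
- (B) aa has length 2, strictly between 1² = 1 and 2² = 4, so it is not in L ✗
- (C) aaaaa has length 5, strictly between 2² = 4 and 3² = 9, so it is not in L ✗

Only (A) aaaaaaaaa is in L, so it is the only candidate that could play the role of s.
(In a complete proof one picks s in terms of the pumping length p so that |s| ≥ p is guaranteed; a fixed string like aaaaaaaaa illustrates the shape of such an s.)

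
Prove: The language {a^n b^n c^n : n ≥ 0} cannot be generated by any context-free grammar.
Assume for contradiction that L is context-free, and let p ≥ 1 be the pumping length given by the pumping lemma for CFLs.
Choose s = a^p b^p c^p. Then s ∈ L and |s| = 3p ≥ p.
By the CFL pumping lemma, s = uvxyz for some u, v, x, y, z with |vxy| ≤ p, |vy| ≥ 1, and uv^i xy^i z ∈ L for every i ≥ 0.

Because |vxy| ≤ p, the window vxy cannot contain both an a and a c: any substring of s containing both must include the entire block b^p plus at least one a and one c, so it has length ≥ p + 2 > p.
Hence at least one of the letters a, c does not occur in vy at all.

Take i = 0: the string uxz is obtained from s by deleting |vy| ≥ 1 symbols, so |uxz| = 3p − |vy| < 3p.
But the letter (a or c) that does not occur in vy still occurs exactly p times in uxz. Every string of L with exactly p copies of some letter is a^p b^p c^p, of length 3p. Since |uxz| < 3p, uxz ∉ L.

This contradicts the CFL pumping lemma, which requires uv^i xy^i z ∈ L for all i ≥ 0.
Hence L = {a^n b^n c^n : n ≥ 0} is not context-free. ∎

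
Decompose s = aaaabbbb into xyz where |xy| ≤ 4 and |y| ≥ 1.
x = 'a', y = 'aa', z = 'abbbb'

For s = aaaabbbb and p = 4, one valid decomposition is:
- x = 'a' (length 1)
- y = 'aa' (length 2)
- z = 'abbbb' (length 5)

Verification:
- xyz = 'a' + 'aa' + 'abbbb' = aaaabbbb ✓
- |xy| = 3 ≤ 4 ✓
- |y| = 2 > 0 ✓

All pumping lemma constraints are satisfied.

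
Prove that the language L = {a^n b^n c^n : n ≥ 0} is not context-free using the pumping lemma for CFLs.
Assume for contradiction that L is context-free, and let p ≥ 1 be the pumping length given by the pumping lemma for CFLs.
Choose s = a^p b^p c^p. Then s ∈ L and |s| = 3p ≥ p.
By the CFL pumping lemma, s = uvxyz for some u, v, x, y, z with |vxy| ≤ p, |vy| ≥ 1, and uv^i xy^i z ∈ L for every i ≥ 0.

Because |vxy| ≤ p, the window vxy cannot contain both an a and a c: any substring of s containing both must include the entire block b^p plus at least one a and one c, so it has length ≥ p + 2 > p.
Hence at least one of the letters a, c does not occur in vy at all.

Take i = 0: the string uxz is obtained from s by deleting |vy| ≥ 1 symbols, so |uxz| = 3p − |vy| < 3p.
But the letter (a or c) that does not occur in vy still occurs exactly p times in uxz. Every string of L with exactly p copies of some letter is a^p b^p c^p, of length 3p. Since |uxz| < 3p, uxz ∉ L.

This contradicts the CFL pumping lemma, which requires uv^i xy^i z ∈ L for all i ≥ 0.
Hence L = {a^n b^n c^n : n ≥ 0} is not context-free. ∎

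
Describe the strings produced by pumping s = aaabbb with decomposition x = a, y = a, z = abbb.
{xy^i z : i ≥ 0} = {a^(2+i) b^3 : i ≥ 0} = {aabbb, aaabbb, aaaabbb, ...}

With x = a, y = a, z = abbb: Starting with aaabbb and pumping the second 'a', we get strings with 2+i a's followed by 3 b's for i = 0, 1, 2, ...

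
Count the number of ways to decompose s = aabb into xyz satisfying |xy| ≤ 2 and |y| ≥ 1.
3

For s = 'aabb' with pumping length p = 2:

Constraints: |xy| ≤ 2, |y| > 0

Valid decompositions (|xy| ≤ p, |y| ≥ 1):
  • x='', y='a', z='abb'
  • x='a', y='a', z='bb'
  • x='', y='aa', z='bb'

Total count: 3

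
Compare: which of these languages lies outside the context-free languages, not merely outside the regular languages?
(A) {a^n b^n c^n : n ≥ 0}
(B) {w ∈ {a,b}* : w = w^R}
(A) {a^n b^n c^n : n ≥ 0}

(A) {a^n b^n c^n : n ≥ 0} requires the CFL pumping lemma.

- {w ∈ {a,b}* : w = w^R} is context-free (but not regular)
  • Can be shown non-regular with the regular pumping lemma
  • After pumping, the string is no longer symmetric

- {a^n b^n c^n : n ≥ 0} is NOT context-free
  • Requires the CFL pumping lemma to prove
  • Cannot maintain three equal counts simultaneously

The CFL pumping lemma is "stronger" in that it can prove non-membership
in the larger class of context-free languages.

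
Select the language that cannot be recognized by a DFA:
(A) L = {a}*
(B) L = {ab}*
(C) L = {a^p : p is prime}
(C) {a^p : p is prime}

(C) L = {a^p : p is prime} is NOT regular.

The pumping lemma can be used to prove this:
After pumping, the length becomes composite

The other languages are regular because they can be recognized by finite automata.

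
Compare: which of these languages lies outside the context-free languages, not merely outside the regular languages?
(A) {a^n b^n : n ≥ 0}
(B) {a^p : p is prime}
(B) {a^p : p is prime}

(B) {a^p : p is prime} requires the CFL pumping lemma.

- {a^n b^n : n ≥ 0} is context-free (but not regular)
  • Can be shown non-regular with the regular pumping lemma
  • After pumping, the number of a's and b's become unequal

- {a^p : p is prime} is NOT context-free
  • Requires the CFL pumping lemma to prove
  • The CFL pumping lemma also fails because prime gaps are unbounded

The CFL pumping lemma is "stronger" in that it can prove non-membership
in the larger class of context-free languages.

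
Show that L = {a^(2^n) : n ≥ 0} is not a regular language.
Assume for contradiction that L is regular, and let p ≥ 1 be the pumping length given by the pumping lemma.
Choose s = a^(2^p). Then s ∈ L and |s| = 2^p ≥ p.
By the pumping lemma, s = xyz for some x, y, z with |xy| ≤ p, |y| ≥ 1, and xy^i z ∈ L for every i ≥ 0.
Here y = a^k for some k with 1 ≤ k ≤ |xy| ≤ p, and p < 2^p.

Take i = 2: |xy²z| = 2^p + k.
Now 2^p < 2^p + k ≤ 2^p + p < 2^p + 2^p = 2^(p+1).
So |xy²z| lies strictly between the consecutive powers of two 2^p and 2^(p+1), hence is not a power of 2, and xy²z ∉ L.

This contradicts the pumping lemma, which requires xy^i z ∈ L for all i ≥ 0.
Hence L = {a^(2^n) : n ≥ 0} is not regular. ∎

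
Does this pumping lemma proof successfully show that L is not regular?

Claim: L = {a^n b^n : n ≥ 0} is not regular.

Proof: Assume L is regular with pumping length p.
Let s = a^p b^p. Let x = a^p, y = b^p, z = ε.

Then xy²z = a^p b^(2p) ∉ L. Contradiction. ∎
The proof is INCORRECT.

Error: The decomposition violates |xy| ≤ p.
With x = a^p and y = b^p, we have |xy| = 2p > p.
The pumping lemma requires |xy| ≤ p, so y must be within the first p characters.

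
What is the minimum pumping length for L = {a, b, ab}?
p = 3

For a finite language L, the pumping lemma holds vacuously if p > max|s| for s ∈ L.

The longest string in L = {a, b, ab} has length 2.
If p = 3, then no string s ∈ L has |s| ≥ p, so the condition is vacuously true.

The minimum pumping length is p = 3.

Why no smaller p works: for any p ≤ 2, the longest string s ∈ L has |s| = 2 ≥ p, so it would
have to be pumpable; but pumping up (i = 2, 3, ...) produces ever longer strings, which cannot all lie in the
finite language L. So the pumping property fails for every p ≤ 2.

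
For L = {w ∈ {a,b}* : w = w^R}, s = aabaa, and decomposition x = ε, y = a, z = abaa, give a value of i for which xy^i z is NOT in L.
i = 0

xy⁰z = ε · ε · abaa = abaa; abaa reversed is aaba ≠ abaa, so it is not a palindrome and is not in L.
(Other choices also work, e.g. i = 2, 3; only i = 1 is guaranteed to stay in L since xy¹z = s.)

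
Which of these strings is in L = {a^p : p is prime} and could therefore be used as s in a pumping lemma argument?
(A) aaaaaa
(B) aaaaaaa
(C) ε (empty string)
(B) aaaaaaa

The pumping lemma is applied to a string s that lies in L, so first check membership of each option:
- (A) aaaaaa has length 6 = 2 × 3, which is not prime, so it is not in L ✗
- (B) aaaaaaa has length 7, which is prime, so it is in L ✓
- (C) ε has length 0, which is not prime, so it is not in L ✗

Only (B) aaaaaaa is in L, so it is the only candidate that could play the role of s.
(In a complete proof one picks s in terms of the pumping length p so that |s| ≥ p is guaranteed; a fixed string like aaaaaaa illustrates the shape of such an s.)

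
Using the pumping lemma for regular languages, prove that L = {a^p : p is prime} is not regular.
Assume for contradiction that L is regular, and let p ≥ 1 be the pumping length given by the pumping lemma.
Choose a prime q with q ≥ p (one exists because there are infinitely many primes) and let s = a^q. Then s ∈ L and |s| = q ≥ p.
By the pumping lemma, s = xyz for some x, y, z with |xy| ≤ p, |y| ≥ 1, and xy^i z ∈ L for every i ≥ 0.
Here y = a^k for some k with 1 ≤ k ≤ p, and xy^i z = a^(q + (i − 1)k) for every i ≥ 0.

Take i = q + 1: |xy^(q+1) z| = q + qk = q(k + 1).
Both factors satisfy q ≥ 2 and k + 1 ≥ 2, so q(k + 1) is composite, and xy^(q+1) z ∉ L.

This contradicts the pumping lemma, which requires xy^i z ∈ L for all i ≥ 0.
Hence L = {a^p : p is prime} is not regular. ∎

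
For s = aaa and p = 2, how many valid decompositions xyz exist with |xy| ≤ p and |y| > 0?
3

For s = 'aaa' with pumping length p = 2:

Constraints: |xy| ≤ 2, |y| > 0

Valid decompositions (|xy| ≤ p, |y| ≥ 1):
  • x='', y='a', z='aa'
  • x='a', y='a', z='a'
  • x='', y='aa', z='a'

Total count: 3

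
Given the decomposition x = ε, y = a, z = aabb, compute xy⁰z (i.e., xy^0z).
aabb

Given x = '', y = 'a', z = 'aabb' and i = 0:

xy^0z = x + y·y·...·y (0 times) + z
       = '' + 'a'^0 + 'aabb'
       = '' + '' + 'aabb'
       = 'aabb'

The pumped string is 'aabb' with length 4.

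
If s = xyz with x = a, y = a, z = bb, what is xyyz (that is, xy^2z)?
aaabb

Given x = 'a', y = 'a', z = 'bb' and i = 2:

xy^2z = x + y·y·...·y (2 times) + z
       = 'a' + 'a'^2 + 'bb'
       = 'a' + 'aa' + 'bb'
       = 'aaabb'

The pumped string is 'aaabb' with length 5.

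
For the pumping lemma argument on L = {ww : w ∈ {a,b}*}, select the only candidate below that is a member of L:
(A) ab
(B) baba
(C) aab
(B) baba

The pumping lemma is applied to a string s that lies in L, so first check membership of each option:
- (A) ab has length 2; its halves are a and b, which differ, so it is not in L ✗
- (B) baba splits into halves ba · ba, which are equal, so it is in L (w = ba) ✓
- (C) aab has odd length 3, so it cannot be written as ww and is not in L ✗

Only (B) baba is in L, so it is the only candidate that could play the role of s.
(In a complete proof one picks s in terms of the pumping length p so that |s| ≥ p is guaranteed; a fixed string like baba illustrates the shape of such an s.)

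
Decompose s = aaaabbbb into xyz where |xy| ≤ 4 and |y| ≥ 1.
x = '', y = 'aaa', z = 'abbbb'

For s = aaaabbbb and p = 4, one valid decomposition is:
- x = '' (length 0)
- y = 'aaa' (length 3)
- z = 'abbbb' (length 5)

Verification:
- xyz = '' + 'aaa' + 'abbbb' = aaaabbbb ✓
- |xy| = 3 ≤ 4 ✓
- |y| = 3 > 0 ✓

All pumping lemma constraints are satisfied.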